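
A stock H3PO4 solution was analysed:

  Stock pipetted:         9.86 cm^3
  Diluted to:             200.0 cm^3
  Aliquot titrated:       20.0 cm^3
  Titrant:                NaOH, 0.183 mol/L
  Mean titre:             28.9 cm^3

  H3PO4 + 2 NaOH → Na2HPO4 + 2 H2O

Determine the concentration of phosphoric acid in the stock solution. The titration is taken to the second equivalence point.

n(NaOH) = 0.0289 × 0.183 = 5.29 × 10^-3 mol
From the 1:2 ratio, n(H3PO4) in the aliquot = 1/2 × 5.29 × 10^-3 = 2.64 × 10^-3 mol
[H3PO4]_dilute = 2.64 × 10^-3 / 0.0200 = 0.132 mol/L
Dilution factor = 200.0 / 9.86 = 20.28
[H3PO4]_stock = 0.132 × 20.28 = 2.68 mol/L

2.68 mol/L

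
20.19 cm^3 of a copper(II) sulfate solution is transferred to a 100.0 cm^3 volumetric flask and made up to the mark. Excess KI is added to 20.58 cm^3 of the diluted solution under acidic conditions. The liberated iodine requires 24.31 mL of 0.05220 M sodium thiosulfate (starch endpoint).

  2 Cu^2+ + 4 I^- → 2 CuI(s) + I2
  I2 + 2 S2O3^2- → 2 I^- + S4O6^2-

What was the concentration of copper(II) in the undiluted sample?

n(S2O3^2-) = 0.02431 × 0.05220 = 1.269 × 10^-3 mol
n(I2) = n(S2O3^2-)/2 = 6.345 × 10^-4 mol
From the 2:1 ratio, n(Cu2+) in the aliquot = 2/1 × 6.345 × 10^-4 = 1.269 × 10^-3 mol
[Cu2+]_dilute = 1.269 × 10^-3 / 0.02058 = 0.06166 mol/L
[Cu2+]_original = 0.06166 × 100.0/20.19 = 0.3054 mol/L

0.3054 M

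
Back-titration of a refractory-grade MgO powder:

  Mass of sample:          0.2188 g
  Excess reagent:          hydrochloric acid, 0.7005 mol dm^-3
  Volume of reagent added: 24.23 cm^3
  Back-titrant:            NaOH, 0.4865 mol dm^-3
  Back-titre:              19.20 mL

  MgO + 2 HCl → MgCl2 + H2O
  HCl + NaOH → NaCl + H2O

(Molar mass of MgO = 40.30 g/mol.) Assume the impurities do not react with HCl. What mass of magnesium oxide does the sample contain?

0.1538 g

n(HCl) added = 0.02423 × 0.7005 = 0.01697 mol
n(NaOH) used in back-titration = 0.01920 × 0.4865 = 9.341 × 10^-3 mol
n(HCl) left over = 9.341 × 10^-3 mol (1:1 ratio)
n(HCl) consumed by analyte = 0.01697 − 9.341 × 10^-3 = 7.632 × 10^-3 mol
From the 1:2 ratio, n(MgO) = 1/2 × 7.632 × 10^-3 = 3.816 × 10^-3 mol
mass of MgO = 3.816 × 10^-3 × 40.30 = 0.1538 g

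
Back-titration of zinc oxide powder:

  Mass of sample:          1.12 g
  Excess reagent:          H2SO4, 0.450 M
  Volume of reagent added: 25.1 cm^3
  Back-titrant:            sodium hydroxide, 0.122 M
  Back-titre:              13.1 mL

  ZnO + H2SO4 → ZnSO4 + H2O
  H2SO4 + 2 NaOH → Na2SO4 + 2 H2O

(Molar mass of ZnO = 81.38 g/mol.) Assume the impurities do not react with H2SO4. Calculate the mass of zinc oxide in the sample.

n(H2SO4) added = 0.0251 × 0.450 = 0.0113 mol
n(NaOH) used in back-titration = 0.0131 × 0.122 = 1.60 × 10^-3 mol
From the 1:2 ratio, n(H2SO4) left over = 1/2 × 1.60 × 10^-3 = 7.99 × 10^-4 mol
n(H2SO4) consumed by analyte = 0.0113 − 7.99 × 10^-4 = 0.0105 mol
n(ZnO) = 0.0105 mol (1:1 ratio)
mass of ZnO = 0.0105 × 81.38 = 0.854 g

0.854 g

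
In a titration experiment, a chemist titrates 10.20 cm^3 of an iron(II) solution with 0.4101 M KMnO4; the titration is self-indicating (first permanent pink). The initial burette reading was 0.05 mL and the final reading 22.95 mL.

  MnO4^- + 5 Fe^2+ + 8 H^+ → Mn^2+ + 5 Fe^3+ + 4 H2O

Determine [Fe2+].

4.604 M

n(KMnO4) = 0.02290 L × 0.4101 mol/L = 9.391 × 10^-3 mol
From the 5:1 mole ratio, n(Fe2+) = 5/1 × 9.391 × 10^-3 = 0.04696 mol
[Fe2+] = 0.04696 mol / 0.01020 L = 4.604 mol/L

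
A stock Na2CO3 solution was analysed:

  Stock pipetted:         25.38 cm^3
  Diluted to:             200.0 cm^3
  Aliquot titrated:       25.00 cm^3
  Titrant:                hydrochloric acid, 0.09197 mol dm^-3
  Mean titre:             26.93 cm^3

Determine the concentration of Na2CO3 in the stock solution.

Na2CO3 + 2 HCl → 2 NaCl + H2O + CO2
n(HCl) = 0.02693 × 0.09197 = 2.477 × 10^-3 mol
From the 1:2 ratio, n(Na2CO3) in the aliquot = 1/2 × 2.477 × 10^-3 = 1.238 × 10^-3 mol
[Na2CO3]_dilute = 1.238 × 10^-3 / 0.02500 = 0.04954 mol/L
Dilution factor = 200.0 / 25.38 = 7.880
[Na2CO3]_stock = 0.04954 × 7.880 = 0.3903 mol/L

0.3903 mol/L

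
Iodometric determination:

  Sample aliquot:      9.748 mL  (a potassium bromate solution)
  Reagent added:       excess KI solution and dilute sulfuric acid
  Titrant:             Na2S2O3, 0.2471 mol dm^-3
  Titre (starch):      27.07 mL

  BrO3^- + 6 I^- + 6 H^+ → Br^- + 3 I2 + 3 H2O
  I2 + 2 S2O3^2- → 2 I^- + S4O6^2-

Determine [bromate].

n(S2O3^2-) = 0.02707 × 0.2471 = 6.689 × 10^-3 mol
n(I2) = n(S2O3^2-)/2 = 3.344 × 10^-3 mol
From the 1:3 ratio, n(BrO3^-) in the aliquot = 1/3 × 3.344 × 10^-3 = 1.115 × 10^-3 mol
[BrO3^-] = 1.115 × 10^-3 / 0.009748 = 0.1144 mol/L

0.1144 mol/L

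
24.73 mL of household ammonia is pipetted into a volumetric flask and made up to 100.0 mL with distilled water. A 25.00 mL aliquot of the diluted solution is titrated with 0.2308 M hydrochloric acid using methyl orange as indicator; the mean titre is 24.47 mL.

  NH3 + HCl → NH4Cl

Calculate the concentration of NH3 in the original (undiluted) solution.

0.9135 M

n(HCl) = 0.02447 × 0.2308 = 5.648 × 10^-3 mol
n(NH3) in the aliquot = 5.648 × 10^-3 mol (1:1 ratio)
[NH3]_dilute = 5.648 × 10^-3 / 0.02500 = 0.2259 mol/L
Dilution factor = 100.0 / 24.73 = 4.044
[NH3]_stock = 0.2259 × 4.044 = 0.9135 mol/L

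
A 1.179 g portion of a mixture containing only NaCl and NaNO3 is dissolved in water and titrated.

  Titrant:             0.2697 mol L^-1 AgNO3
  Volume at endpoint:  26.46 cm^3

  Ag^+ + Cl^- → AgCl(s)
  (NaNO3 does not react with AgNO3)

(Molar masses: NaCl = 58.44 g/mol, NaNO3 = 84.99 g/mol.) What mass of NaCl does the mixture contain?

n(AgNO3) = 0.02646 × 0.2697 = 7.136 × 10^-3 mol
Let x = n(NaCl), y = n(NaNO3).
Titrant: 1x = 7.136 × 10^-3;  mass: 58.44x + 84.99y = 1.179
Solving, x = 7.136 × 10^-3 mol, y = 8.965 × 10^-3 mol
mass of NaCl = 7.136 × 10^-3 × 58.44 = 0.4170 g

0.4170 g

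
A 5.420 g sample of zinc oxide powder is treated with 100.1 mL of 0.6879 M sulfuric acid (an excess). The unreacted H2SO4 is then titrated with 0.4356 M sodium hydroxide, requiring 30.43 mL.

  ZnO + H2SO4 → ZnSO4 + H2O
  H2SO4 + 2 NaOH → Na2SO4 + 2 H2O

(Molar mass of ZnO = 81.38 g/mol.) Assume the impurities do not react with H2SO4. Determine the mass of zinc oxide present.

5.064 g

n(H2SO4) added = 0.1001 × 0.6879 = 0.06886 mol
n(NaOH) used in back-titration = 0.03043 × 0.4356 = 0.01326 mol
From the 1:2 ratio, n(H2SO4) left over = 1/2 × 0.01326 = 6.628 × 10^-3 mol
n(H2SO4) consumed by analyte = 0.06886 − 6.628 × 10^-3 = 0.06223 mol
n(ZnO) = 0.06223 mol (1:1 ratio)
mass of ZnO = 0.06223 × 81.38 = 5.064 g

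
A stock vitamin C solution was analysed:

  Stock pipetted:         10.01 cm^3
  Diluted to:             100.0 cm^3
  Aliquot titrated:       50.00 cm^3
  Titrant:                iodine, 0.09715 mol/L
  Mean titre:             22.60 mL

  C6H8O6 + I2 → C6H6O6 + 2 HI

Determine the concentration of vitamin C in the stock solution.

n(I2) = 0.02260 × 0.09715 = 2.196 × 10^-3 mol
n(C6H8O6) in the aliquot = 2.196 × 10^-3 mol (1:1 ratio)
[C6H8O6]_dilute = 2.196 × 10^-3 / 0.05000 = 0.04391 mol/L
Dilution factor = 100.0 / 10.01 = 9.990
[C6H8O6]_stock = 0.04391 × 9.990 = 0.4387 mol/L

0.4387 mol/L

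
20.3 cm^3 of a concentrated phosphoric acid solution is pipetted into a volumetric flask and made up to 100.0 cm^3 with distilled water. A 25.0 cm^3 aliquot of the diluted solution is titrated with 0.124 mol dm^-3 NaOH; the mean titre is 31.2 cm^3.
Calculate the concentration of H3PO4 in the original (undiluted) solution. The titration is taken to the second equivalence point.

H3PO4 + 2 NaOH → Na2HPO4 + 2 H2O
n(NaOH) = 0.0312 × 0.124 = 3.87 × 10^-3 mol
From the 1:2 ratio, n(H3PO4) in the aliquot = 1/2 × 3.87 × 10^-3 = 1.93 × 10^-3 mol
[H3PO4]_dilute = 1.93 × 10^-3 / 0.0250 = 0.0774 mol/L
Dilution factor = 100.0 / 20.3 = 4.926
[H3PO4]_stock = 0.0774 × 4.926 = 0.381 mol/L

0.381 mol/L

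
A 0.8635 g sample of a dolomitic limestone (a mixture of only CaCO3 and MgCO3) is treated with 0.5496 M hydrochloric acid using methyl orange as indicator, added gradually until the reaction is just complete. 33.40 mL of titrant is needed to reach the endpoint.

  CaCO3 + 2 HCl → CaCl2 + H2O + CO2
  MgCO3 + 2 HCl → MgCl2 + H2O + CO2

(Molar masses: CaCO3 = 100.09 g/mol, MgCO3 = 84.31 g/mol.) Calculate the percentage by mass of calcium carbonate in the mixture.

65.87 %

n(HCl) = 0.03340 × 0.5496 = 0.01836 mol
Let x = n(CaCO3), y = n(MgCO3).
Titrant: 2x + 2y = 0.01836;  mass: 100.09x + 84.31y = 0.8635
Solving, x = 5.683 × 10^-3 mol, y = 3.495 × 10^-3 mol
mass of CaCO3 = 5.683 × 10^-3 × 100.09 = 0.5688 g
% CaCO3 = 0.5688 / 0.8635 × 100 = 65.87 %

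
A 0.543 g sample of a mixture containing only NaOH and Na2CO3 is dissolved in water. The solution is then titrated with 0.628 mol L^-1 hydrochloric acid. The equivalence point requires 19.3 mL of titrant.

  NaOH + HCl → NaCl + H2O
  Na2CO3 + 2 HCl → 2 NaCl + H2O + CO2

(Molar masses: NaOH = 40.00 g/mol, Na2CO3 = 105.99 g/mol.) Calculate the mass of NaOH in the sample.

0.306 g

n(HCl) = 0.0193 × 0.628 = 0.0121 mol
Let x = n(NaOH), y = n(Na2CO3).
Titrant: 1x + 2y = 0.0121;  mass: 40.00x + 105.99y = 0.543
Solving, x = 7.64 × 10^-3 mol, y = 2.24 × 10^-3 mol
mass of NaOH = 7.64 × 10^-3 × 40.00 = 0.306 g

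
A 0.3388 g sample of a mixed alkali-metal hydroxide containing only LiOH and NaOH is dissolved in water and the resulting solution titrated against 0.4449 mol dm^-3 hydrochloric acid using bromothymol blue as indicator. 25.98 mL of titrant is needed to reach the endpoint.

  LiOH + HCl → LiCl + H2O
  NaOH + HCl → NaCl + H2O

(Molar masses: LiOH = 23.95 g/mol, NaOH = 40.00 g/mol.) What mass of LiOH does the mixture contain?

0.1843 g

n(HCl) = 0.02598 × 0.4449 = 0.01156 mol
Let x = n(LiOH), y = n(NaOH).
Titrant: 1x + 1y = 0.01156;  mass: 23.95x + 40.00y = 0.3388
Solving, x = 7.697 × 10^-3 mol, y = 3.861 × 10^-3 mol
mass of LiOH = 7.697 × 10^-3 × 23.95 = 0.1843 g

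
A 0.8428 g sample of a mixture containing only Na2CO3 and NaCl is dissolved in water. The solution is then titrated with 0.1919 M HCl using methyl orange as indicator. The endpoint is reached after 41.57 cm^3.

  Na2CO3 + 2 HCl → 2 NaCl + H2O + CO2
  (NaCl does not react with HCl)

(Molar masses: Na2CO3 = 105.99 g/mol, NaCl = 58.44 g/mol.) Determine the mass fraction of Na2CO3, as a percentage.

50.16 %

n(HCl) = 0.04157 × 0.1919 = 7.977 × 10^-3 mol
Let x = n(Na2CO3), y = n(NaCl).
Titrant: 2x = 7.977 × 10^-3;  mass: 105.99x + 58.44y = 0.8428
Solving, x = 3.989 × 10^-3 mol, y = 7.188 × 10^-3 mol
mass of Na2CO3 = 3.989 × 10^-3 × 105.99 = 0.4228 g
% Na2CO3 = 0.4228 / 0.8428 × 100 = 50.16 %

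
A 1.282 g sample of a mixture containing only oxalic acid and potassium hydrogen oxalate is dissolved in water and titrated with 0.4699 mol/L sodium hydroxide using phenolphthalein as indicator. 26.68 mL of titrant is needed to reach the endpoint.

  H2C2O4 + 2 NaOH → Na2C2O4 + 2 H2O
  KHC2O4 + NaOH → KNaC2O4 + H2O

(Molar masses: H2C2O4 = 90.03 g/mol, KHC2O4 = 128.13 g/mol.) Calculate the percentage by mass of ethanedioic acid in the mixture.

13.70 %

n(NaOH) = 0.02668 × 0.4699 = 0.01254 mol
Let x = n(H2C2O4), y = n(KHC2O4).
Titrant: 2x + 1y = 0.01254;  mass: 90.03x + 128.13y = 1.282
Solving, x = 1.951 × 10^-3 mol, y = 8.634 × 10^-3 mol
mass of H2C2O4 = 1.951 × 10^-3 × 90.03 = 0.1757 g
% H2C2O4 = 0.1757 / 1.282 × 100 = 13.70 %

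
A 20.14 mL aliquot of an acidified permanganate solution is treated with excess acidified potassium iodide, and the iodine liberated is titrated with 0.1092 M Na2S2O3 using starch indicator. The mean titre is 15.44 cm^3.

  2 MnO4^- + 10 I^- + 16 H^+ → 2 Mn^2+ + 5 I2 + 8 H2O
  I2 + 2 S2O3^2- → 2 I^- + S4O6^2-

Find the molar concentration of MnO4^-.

0.01674 M

n(S2O3^2-) = 0.01544 × 0.1092 = 1.686 × 10^-3 mol
n(I2) = n(S2O3^2-)/2 = 8.430 × 10^-4 mol
From the 2:5 ratio, n(MnO4^-) in the aliquot = 2/5 × 8.430 × 10^-4 = 3.372 × 10^-4 mol
[MnO4^-] = 3.372 × 10^-4 / 0.02014 = 0.01674 mol/L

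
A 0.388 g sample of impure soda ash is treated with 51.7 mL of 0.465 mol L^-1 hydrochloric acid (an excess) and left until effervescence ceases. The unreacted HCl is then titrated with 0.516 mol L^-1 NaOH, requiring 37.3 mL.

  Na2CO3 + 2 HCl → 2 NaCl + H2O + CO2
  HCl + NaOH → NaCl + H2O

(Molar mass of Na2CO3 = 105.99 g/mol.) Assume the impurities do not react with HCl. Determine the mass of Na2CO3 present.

0.254 g

n(HCl) added = 0.0517 × 0.465 = 0.0240 mol
n(NaOH) used in back-titration = 0.0373 × 0.516 = 0.0192 mol
n(HCl) left over = 0.0192 mol (1:1 ratio)
n(HCl) consumed by analyte = 0.0240 − 0.0192 = 4.79 × 10^-3 mol
From the 1:2 ratio, n(Na2CO3) = 1/2 × 4.79 × 10^-3 = 2.40 × 10^-3 mol
mass of Na2CO3 = 2.40 × 10^-3 × 105.99 = 0.254 g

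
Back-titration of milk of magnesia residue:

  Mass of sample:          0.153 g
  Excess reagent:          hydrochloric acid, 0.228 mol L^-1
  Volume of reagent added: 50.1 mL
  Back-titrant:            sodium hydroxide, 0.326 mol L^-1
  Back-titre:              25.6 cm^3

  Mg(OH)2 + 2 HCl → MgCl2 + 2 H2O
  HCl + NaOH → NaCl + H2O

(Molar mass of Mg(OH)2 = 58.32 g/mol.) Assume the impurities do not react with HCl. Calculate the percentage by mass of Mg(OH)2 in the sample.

n(HCl) added = 0.0501 × 0.228 = 0.0114 mol
n(NaOH) used in back-titration = 0.0256 × 0.326 = 8.35 × 10^-3 mol
n(HCl) left over = 8.35 × 10^-3 mol (1:1 ratio)
n(HCl) consumed by analyte = 0.0114 − 8.35 × 10^-3 = 3.08 × 10^-3 mol
From the 1:2 ratio, n(Mg(OH)2) = 1/2 × 3.08 × 10^-3 = 1.54 × 10^-3 mol
mass of Mg(OH)2 = 1.54 × 10^-3 × 58.32 = 0.0897 g
% Mg(OH)2 = 0.0897 / 0.153 × 100 = 58.6 %

58.6 %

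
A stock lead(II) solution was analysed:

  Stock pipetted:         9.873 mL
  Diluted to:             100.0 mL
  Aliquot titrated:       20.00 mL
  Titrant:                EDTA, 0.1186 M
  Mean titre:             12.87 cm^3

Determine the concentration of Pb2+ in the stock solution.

0.7730 M

Pb^2+ + EDTA^4- → [Pb(EDTA)]^2-
n(EDTA) = 0.01287 × 0.1186 = 1.526 × 10^-3 mol
n(Pb2+) in the aliquot = 1.526 × 10^-3 mol (1:1 ratio)
[Pb2+]_dilute = 1.526 × 10^-3 / 0.02000 = 0.07632 mol/L
Dilution factor = 100.0 / 9.873 = 10.13
[Pb2+]_stock = 0.07632 × 10.13 = 0.7730 mol/L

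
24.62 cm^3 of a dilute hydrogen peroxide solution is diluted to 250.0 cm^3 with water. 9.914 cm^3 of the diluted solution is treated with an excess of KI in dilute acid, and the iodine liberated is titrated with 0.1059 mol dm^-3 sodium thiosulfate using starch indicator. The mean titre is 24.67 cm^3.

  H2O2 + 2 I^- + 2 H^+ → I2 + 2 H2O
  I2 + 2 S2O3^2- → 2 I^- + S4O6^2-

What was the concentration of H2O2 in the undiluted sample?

n(S2O3^2-) = 0.02467 × 0.1059 = 2.613 × 10^-3 mol
n(I2) = n(S2O3^2-)/2 = 1.306 × 10^-3 mol
n(H2O2) in the aliquot = 1.306 × 10^-3 mol (1:1 ratio)
[H2O2]_dilute = 1.306 × 10^-3 / 0.009914 = 0.1318 mol/L
[H2O2]_original = 0.1318 × 250.0/24.62 = 1.338 mol/L

1.338 mol/L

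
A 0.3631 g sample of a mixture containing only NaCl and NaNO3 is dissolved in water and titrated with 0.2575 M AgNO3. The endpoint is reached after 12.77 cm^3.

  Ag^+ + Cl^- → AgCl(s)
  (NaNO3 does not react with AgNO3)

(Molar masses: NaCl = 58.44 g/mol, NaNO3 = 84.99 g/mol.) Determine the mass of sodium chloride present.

0.1922 g

n(AgNO3) = 0.01277 × 0.2575 = 3.288 × 10^-3 mol
Let x = n(NaCl), y = n(NaNO3).
Titrant: 1x = 3.288 × 10^-3;  mass: 58.44x + 84.99y = 0.3631
Solving, x = 3.288 × 10^-3 mol, y = 2.011 × 10^-3 mol
mass of NaCl = 3.288 × 10^-3 × 58.44 = 0.1922 g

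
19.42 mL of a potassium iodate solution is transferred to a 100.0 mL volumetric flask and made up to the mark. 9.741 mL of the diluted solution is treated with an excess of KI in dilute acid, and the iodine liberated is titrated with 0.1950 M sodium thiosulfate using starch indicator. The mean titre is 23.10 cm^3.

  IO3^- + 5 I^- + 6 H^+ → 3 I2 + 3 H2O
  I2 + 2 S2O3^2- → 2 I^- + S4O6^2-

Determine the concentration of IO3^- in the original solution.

0.3969 M

n(S2O3^2-) = 0.02310 × 0.1950 = 4.505 × 10^-3 mol
n(I2) = n(S2O3^2-)/2 = 2.252 × 10^-3 mol
From the 1:3 ratio, n(IO3^-) in the aliquot = 1/3 × 2.252 × 10^-3 = 7.507 × 10^-4 mol
[IO3^-]_dilute = 7.507 × 10^-4 / 0.009741 = 0.07707 mol/L
[IO3^-]_original = 0.07707 × 100.0/19.42 = 0.3969 mol/L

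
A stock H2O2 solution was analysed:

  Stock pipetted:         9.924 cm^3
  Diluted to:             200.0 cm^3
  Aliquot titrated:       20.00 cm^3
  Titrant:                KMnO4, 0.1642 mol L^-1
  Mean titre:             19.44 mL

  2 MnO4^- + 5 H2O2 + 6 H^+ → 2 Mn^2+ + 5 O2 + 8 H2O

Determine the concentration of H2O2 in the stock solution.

8.041 mol/L

n(KMnO4) = 0.01944 × 0.1642 = 3.192 × 10^-3 mol
From the 5:2 ratio, n(H2O2) in the aliquot = 5/2 × 3.192 × 10^-3 = 7.980 × 10^-3 mol
[H2O2]_dilute = 7.980 × 10^-3 / 0.02000 = 0.3990 mol/L
Dilution factor = 200.0 / 9.924 = 20.15
[H2O2]_stock = 0.3990 × 20.15 = 8.041 mol/L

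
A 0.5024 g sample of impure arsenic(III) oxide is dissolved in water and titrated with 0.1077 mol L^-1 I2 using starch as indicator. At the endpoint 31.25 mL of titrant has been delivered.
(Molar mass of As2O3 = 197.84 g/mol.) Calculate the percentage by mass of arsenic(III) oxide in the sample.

As2O3 + 2 I2 + 2 H2O → As2O5 + 4 HI
n(I2) = 0.03125 L × 0.1077 mol/L = 3.366 × 10^-3 mol
From the 1:2 ratio, n(As2O3) = 1/2 × 3.366 × 10^-3 = 1.683 × 10^-3 mol
mass of As2O3 = 1.683 × 10^-3 × 197.84 g/mol = 0.3329 g
% As2O3 = 0.3329 / 0.5024 × 100 = 66.27 %

66.27 %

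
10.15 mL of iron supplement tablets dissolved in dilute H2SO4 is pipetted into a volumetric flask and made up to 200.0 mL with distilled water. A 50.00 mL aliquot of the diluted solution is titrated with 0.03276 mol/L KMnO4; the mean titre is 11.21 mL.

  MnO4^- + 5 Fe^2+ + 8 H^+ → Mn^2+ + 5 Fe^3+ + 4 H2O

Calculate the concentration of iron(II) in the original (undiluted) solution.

n(KMnO4) = 0.01121 × 0.03276 = 3.672 × 10^-4 mol
From the 5:1 ratio, n(Fe2+) in the aliquot = 5/1 × 3.672 × 10^-4 = 1.836 × 10^-3 mol
[Fe2+]_dilute = 1.836 × 10^-3 / 0.05000 = 0.03672 mol/L
Dilution factor = 200.0 / 10.15 = 19.70
[Fe2+]_stock = 0.03672 × 19.70 = 0.7236 mol/L

0.7236 mol/L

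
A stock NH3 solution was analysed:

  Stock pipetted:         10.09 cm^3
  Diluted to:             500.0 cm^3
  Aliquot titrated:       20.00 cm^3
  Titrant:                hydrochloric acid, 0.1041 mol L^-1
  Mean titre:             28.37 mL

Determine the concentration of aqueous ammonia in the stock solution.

NH3 + HCl → NH4Cl
n(HCl) = 0.02837 × 0.1041 = 2.953 × 10^-3 mol
n(NH3) in the aliquot = 2.953 × 10^-3 mol (1:1 ratio)
[NH3]_dilute = 2.953 × 10^-3 / 0.02000 = 0.1477 mol/L
Dilution factor = 500.0 / 10.09 = 49.55
[NH3]_stock = 0.1477 × 49.55 = 7.317 mol/L

7.317 mol/L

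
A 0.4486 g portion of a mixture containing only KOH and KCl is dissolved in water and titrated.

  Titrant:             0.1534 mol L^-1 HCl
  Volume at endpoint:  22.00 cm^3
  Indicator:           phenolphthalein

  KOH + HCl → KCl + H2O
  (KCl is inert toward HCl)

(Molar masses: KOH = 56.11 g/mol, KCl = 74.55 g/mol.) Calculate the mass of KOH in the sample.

n(HCl) = 0.02200 × 0.1534 = 3.375 × 10^-3 mol
Let x = n(KOH), y = n(KCl).
Titrant: 1x = 3.375 × 10^-3;  mass: 56.11x + 74.55y = 0.4486
Solving, x = 3.375 × 10^-3 mol, y = 3.477 × 10^-3 mol
mass of KOH = 3.375 × 10^-3 × 56.11 = 0.1894 g

0.1894 g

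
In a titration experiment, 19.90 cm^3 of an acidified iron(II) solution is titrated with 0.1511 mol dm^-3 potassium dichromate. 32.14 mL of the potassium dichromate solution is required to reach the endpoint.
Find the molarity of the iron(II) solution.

Cr2O7^2- + 6 Fe^2+ + 14 H^+ → 2 Cr^3+ + 6 Fe^3+ + 7 H2O
n(K2Cr2O7) = 0.03214 L × 0.1511 mol/L = 4.856 × 10^-3 mol
From the 6:1 mole ratio, n(Fe2+) = 6/1 × 4.856 × 10^-3 = 0.02914 mol
[Fe2+] = 0.02914 mol / 0.01990 L = 1.464 mol/L

1.464 mol/L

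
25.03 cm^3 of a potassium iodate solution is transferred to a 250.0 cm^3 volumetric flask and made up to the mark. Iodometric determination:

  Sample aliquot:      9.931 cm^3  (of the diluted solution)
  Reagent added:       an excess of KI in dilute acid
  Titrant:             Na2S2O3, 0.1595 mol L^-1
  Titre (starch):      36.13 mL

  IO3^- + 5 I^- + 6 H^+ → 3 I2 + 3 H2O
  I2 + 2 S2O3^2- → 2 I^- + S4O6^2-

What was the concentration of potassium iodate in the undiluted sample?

n(S2O3^2-) = 0.03613 × 0.1595 = 5.763 × 10^-3 mol
n(I2) = n(S2O3^2-)/2 = 2.881 × 10^-3 mol
From the 1:3 ratio, n(IO3^-) in the aliquot = 1/3 × 2.881 × 10^-3 = 9.605 × 10^-4 mol
[IO3^-]_dilute = 9.605 × 10^-4 / 0.009931 = 0.09671 mol/L
[IO3^-]_original = 0.09671 × 250.0/25.03 = 0.9660 mol/L

0.9660 mol/L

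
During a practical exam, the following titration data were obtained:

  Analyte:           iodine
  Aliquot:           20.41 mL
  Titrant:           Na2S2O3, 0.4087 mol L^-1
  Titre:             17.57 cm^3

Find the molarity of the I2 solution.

0.1759 mol/L

I2 + 2 S2O3^2- → 2 I^- + S4O6^2-
n(Na2S2O3) = 0.01757 L × 0.4087 mol/L = 7.181 × 10^-3 mol
From the 1:2 mole ratio, n(I2) = 1/2 × 7.181 × 10^-3 = 3.590 × 10^-3 mol
[I2] = 3.590 × 10^-3 mol / 0.02041 L = 0.1759 mol/L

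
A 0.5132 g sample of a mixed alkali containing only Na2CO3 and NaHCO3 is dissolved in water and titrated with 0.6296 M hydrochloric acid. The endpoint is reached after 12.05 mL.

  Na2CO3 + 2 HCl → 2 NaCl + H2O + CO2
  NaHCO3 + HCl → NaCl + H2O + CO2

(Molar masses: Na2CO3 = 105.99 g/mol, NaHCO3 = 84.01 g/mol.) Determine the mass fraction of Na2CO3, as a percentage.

41.34 %

n(HCl) = 0.01205 × 0.6296 = 7.587 × 10^-3 mol
Let x = n(Na2CO3), y = n(NaHCO3).
Titrant: 2x + 1y = 7.587 × 10^-3;  mass: 105.99x + 84.01y = 0.5132
Solving, x = 2.002 × 10^-3 mol, y = 3.584 × 10^-3 mol
mass of Na2CO3 = 2.002 × 10^-3 × 105.99 = 0.2121 g
% Na2CO3 = 0.2121 / 0.5132 × 100 = 41.34 %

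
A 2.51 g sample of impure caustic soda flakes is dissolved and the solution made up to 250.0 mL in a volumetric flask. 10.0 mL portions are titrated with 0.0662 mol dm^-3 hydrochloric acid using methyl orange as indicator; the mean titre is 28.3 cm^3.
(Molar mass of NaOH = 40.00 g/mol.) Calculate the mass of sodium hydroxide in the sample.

1.87 g

NaOH + HCl → NaCl + H2O
n(HCl) per titration = 0.0283 × 0.0662 = 1.87 × 10^-3 mol
n(NaOH) in each aliquot = 1.87 × 10^-3 mol (1:1 ratio)
n(NaOH) in the whole flask = 1.87 × 10^-3 × 250.0/10.0 = 0.0468 mol
mass of NaOH = 0.0468 × 40.00 = 1.87 g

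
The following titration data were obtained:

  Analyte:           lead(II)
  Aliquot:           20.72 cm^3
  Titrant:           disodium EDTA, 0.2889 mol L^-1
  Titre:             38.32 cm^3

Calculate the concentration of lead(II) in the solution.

0.5343 mol/L

Pb^2+ + EDTA^4- → [Pb(EDTA)]^2-
n(EDTA) = 0.03832 L × 0.2889 mol/L = 0.01107 mol
n(Pb2+) = 0.01107 mol (1:1 mole ratio)
[Pb2+] = 0.01107 mol / 0.02072 L = 0.5343 mol/L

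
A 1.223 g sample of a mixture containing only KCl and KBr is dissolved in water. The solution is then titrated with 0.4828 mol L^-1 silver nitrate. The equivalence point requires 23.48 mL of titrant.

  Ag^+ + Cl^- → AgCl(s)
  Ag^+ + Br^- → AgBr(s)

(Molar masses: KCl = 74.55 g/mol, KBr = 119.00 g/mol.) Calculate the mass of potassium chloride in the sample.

0.2113 g

n(AgNO3) = 0.02348 × 0.4828 = 0.01134 mol
Let x = n(KCl), y = n(KBr).
Titrant: 1x + 1y = 0.01134;  mass: 74.55x + 119.00y = 1.223
Solving, x = 2.835 × 10^-3 mol, y = 8.501 × 10^-3 mol
mass of KCl = 2.835 × 10^-3 × 74.55 = 0.2113 g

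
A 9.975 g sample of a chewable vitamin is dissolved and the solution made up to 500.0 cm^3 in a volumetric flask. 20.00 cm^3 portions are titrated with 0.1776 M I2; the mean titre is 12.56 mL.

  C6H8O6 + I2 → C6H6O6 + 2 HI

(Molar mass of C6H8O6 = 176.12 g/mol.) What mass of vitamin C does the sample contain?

9.822 g

n(I2) per titration = 0.01256 × 0.1776 = 2.231 × 10^-3 mol
n(C6H8O6) in each aliquot = 2.231 × 10^-3 mol (1:1 ratio)
n(C6H8O6) in the whole flask = 2.231 × 10^-3 × 500.0/20.00 = 0.05577 mol
mass of C6H8O6 = 0.05577 × 176.12 = 9.822 g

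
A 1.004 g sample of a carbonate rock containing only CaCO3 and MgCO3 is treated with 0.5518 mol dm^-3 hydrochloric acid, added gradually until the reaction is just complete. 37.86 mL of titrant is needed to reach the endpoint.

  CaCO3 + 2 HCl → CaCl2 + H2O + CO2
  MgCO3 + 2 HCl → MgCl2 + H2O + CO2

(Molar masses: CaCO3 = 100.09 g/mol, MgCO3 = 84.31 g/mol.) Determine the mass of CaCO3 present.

0.7823 g

n(HCl) = 0.03786 × 0.5518 = 0.02089 mol
Let x = n(CaCO3), y = n(MgCO3).
Titrant: 2x + 2y = 0.02089;  mass: 100.09x + 84.31y = 1.004
Solving, x = 7.816 × 10^-3 mol, y = 2.630 × 10^-3 mol
mass of CaCO3 = 7.816 × 10^-3 × 100.09 = 0.7823 g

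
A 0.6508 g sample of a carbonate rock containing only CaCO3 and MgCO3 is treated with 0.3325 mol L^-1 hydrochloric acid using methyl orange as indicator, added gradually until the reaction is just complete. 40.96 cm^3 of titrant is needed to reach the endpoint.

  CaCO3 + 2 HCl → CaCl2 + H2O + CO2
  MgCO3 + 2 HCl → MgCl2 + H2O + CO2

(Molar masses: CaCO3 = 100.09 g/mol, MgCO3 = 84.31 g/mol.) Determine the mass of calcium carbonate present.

0.4864 g

n(HCl) = 0.04096 × 0.3325 = 0.01362 mol
Let x = n(CaCO3), y = n(MgCO3).
Titrant: 2x + 2y = 0.01362;  mass: 100.09x + 84.31y = 0.6508
Solving, x = 4.859 × 10^-3 mol, y = 1.950 × 10^-3 mol
mass of CaCO3 = 4.859 × 10^-3 × 100.09 = 0.4864 g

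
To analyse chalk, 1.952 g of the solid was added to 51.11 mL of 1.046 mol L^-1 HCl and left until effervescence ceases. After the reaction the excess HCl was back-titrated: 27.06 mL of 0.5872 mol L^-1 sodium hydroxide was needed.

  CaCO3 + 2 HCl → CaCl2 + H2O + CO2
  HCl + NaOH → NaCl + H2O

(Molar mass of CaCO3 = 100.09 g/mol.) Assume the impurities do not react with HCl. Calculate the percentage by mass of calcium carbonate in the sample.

96.32 %

n(HCl) added = 0.05111 × 1.046 = 0.05346 mol
n(NaOH) used in back-titration = 0.02706 × 0.5872 = 0.01589 mol
n(HCl) left over = 0.01589 mol (1:1 ratio)
n(HCl) consumed by analyte = 0.05346 − 0.01589 = 0.03757 mol
From the 1:2 ratio, n(CaCO3) = 1/2 × 0.03757 = 0.01879 mol
mass of CaCO3 = 0.01879 × 100.09 = 1.880 g
% CaCO3 = 1.880 / 1.952 × 100 = 96.32 %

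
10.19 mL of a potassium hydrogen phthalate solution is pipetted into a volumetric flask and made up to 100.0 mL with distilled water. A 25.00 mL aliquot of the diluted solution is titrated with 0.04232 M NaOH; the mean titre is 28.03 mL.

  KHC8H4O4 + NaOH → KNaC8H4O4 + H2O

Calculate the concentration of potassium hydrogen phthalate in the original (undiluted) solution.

n(NaOH) = 0.02803 × 0.04232 = 1.186 × 10^-3 mol
n(KHC8H4O4) in the aliquot = 1.186 × 10^-3 mol (1:1 ratio)
[KHC8H4O4]_dilute = 1.186 × 10^-3 / 0.02500 = 0.04745 mol/L
Dilution factor = 100.0 / 10.19 = 9.814
[KHC8H4O4]_stock = 0.04745 × 9.814 = 0.4656 mol/L

0.4656 M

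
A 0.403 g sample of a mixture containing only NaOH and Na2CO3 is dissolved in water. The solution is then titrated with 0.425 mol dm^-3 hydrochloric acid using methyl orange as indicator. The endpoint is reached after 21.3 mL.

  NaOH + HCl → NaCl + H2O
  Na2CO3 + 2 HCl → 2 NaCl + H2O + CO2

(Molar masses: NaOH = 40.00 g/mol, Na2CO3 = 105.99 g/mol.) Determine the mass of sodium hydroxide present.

n(HCl) = 0.0213 × 0.425 = 9.05 × 10^-3 mol
Let x = n(NaOH), y = n(Na2CO3).
Titrant: 1x + 2y = 9.05 × 10^-3;  mass: 40.00x + 105.99y = 0.403
Solving, x = 5.91 × 10^-3 mol, y = 1.57 × 10^-3 mol
mass of NaOH = 5.91 × 10^-3 × 40.00 = 0.236 g

0.236 g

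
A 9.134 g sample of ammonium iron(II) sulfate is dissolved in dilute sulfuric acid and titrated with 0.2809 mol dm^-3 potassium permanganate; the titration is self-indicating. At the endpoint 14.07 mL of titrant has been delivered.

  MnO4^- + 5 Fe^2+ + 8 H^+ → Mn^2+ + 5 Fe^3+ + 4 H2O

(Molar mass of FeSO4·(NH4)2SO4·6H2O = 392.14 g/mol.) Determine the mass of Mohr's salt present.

n(KMnO4) = 0.01407 L × 0.2809 mol/L = 3.952 × 10^-3 mol
From the 5:1 ratio, n(FeSO4·(NH4)2SO4·6H2O) = 5/1 × 3.952 × 10^-3 = 0.01976 mol
mass of FeSO4·(NH4)2SO4·6H2O = 0.01976 × 392.14 g/mol = 7.749 g

7.749 g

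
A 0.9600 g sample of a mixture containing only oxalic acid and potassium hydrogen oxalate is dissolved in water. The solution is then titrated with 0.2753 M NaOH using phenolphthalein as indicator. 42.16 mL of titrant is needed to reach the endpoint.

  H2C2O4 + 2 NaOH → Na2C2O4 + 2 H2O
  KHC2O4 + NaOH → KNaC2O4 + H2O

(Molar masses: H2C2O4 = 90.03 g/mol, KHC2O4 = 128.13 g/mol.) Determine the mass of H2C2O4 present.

n(NaOH) = 0.04216 × 0.2753 = 0.01161 mol
Let x = n(H2C2O4), y = n(KHC2O4).
Titrant: 2x + 1y = 0.01161;  mass: 90.03x + 128.13y = 0.9600
Solving, x = 3.171 × 10^-3 mol, y = 5.264 × 10^-3 mol
mass of H2C2O4 = 3.171 × 10^-3 × 90.03 = 0.2855 g

0.2855 g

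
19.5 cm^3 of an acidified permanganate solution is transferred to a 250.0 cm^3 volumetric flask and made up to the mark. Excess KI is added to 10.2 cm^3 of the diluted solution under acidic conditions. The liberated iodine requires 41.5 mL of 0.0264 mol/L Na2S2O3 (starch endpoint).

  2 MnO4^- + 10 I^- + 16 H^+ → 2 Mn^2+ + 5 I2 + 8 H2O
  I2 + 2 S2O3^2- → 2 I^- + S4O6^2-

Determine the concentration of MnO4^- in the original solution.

0.275 mol/L

n(S2O3^2-) = 0.0415 × 0.0264 = 1.10 × 10^-3 mol
n(I2) = n(S2O3^2-)/2 = 5.48 × 10^-4 mol
From the 2:5 ratio, n(MnO4^-) in the aliquot = 2/5 × 5.48 × 10^-4 = 2.19 × 10^-4 mol
[MnO4^-]_dilute = 2.19 × 10^-4 / 0.0102 = 0.0215 mol/L
[MnO4^-]_original = 0.0215 × 250.0/19.5 = 0.275 mol/L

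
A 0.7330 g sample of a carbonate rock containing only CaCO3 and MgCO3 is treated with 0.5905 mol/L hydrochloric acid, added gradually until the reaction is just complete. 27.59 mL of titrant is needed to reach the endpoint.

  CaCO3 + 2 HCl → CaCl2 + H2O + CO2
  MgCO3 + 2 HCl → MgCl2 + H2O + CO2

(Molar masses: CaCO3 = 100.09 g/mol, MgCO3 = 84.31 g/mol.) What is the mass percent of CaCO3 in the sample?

n(HCl) = 0.02759 × 0.5905 = 0.01629 mol
Let x = n(CaCO3), y = n(MgCO3).
Titrant: 2x + 2y = 0.01629;  mass: 100.09x + 84.31y = 0.7330
Solving, x = 2.929 × 10^-3 mol, y = 5.217 × 10^-3 mol
mass of CaCO3 = 2.929 × 10^-3 × 100.09 = 0.2931 g
% CaCO3 = 0.2931 / 0.7330 × 100 = 39.99 %

39.99 %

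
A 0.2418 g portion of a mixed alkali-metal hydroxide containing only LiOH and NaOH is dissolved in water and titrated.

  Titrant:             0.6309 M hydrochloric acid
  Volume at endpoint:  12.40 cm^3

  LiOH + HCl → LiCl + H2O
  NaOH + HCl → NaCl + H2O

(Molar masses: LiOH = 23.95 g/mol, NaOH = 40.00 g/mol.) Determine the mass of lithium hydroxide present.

n(HCl) = 0.01240 × 0.6309 = 7.823 × 10^-3 mol
Let x = n(LiOH), y = n(NaOH).
Titrant: 1x + 1y = 7.823 × 10^-3;  mass: 23.95x + 40.00y = 0.2418
Solving, x = 4.432 × 10^-3 mol, y = 3.392 × 10^-3 mol
mass of LiOH = 4.432 × 10^-3 × 23.95 = 0.1061 g

0.1061 g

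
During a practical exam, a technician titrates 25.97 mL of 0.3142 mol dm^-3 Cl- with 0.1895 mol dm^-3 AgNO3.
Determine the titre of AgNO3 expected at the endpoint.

43.06 mL

Ag^+ + Cl^- → AgCl(s)
n(Cl-) = 0.02597 L × 0.3142 mol/L = 8.160 × 10^-3 mol
n(AgNO3) = 8.160 × 10^-3 mol (1:1 stoichiometry)
V(AgNO3) = 8.160 × 10^-3 mol / 0.1895 mol/L = 0.04306 L = 43.06 mL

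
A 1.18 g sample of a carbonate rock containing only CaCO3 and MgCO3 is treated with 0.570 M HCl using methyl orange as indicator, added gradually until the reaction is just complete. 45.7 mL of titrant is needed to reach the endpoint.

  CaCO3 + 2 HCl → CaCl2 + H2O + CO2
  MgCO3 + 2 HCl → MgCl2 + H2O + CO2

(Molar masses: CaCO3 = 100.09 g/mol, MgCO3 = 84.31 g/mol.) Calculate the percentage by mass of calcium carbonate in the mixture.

n(HCl) = 0.0457 × 0.570 = 0.0260 mol
Let x = n(CaCO3), y = n(MgCO3).
Titrant: 2x + 2y = 0.0260;  mass: 100.09x + 84.31y = 1.18
Solving, x = 5.19 × 10^-3 mol, y = 7.83 × 10^-3 mol
mass of CaCO3 = 5.19 × 10^-3 × 100.09 = 0.520 g
% CaCO3 = 0.520 / 1.18 × 100 = 44.0 %

44.0 %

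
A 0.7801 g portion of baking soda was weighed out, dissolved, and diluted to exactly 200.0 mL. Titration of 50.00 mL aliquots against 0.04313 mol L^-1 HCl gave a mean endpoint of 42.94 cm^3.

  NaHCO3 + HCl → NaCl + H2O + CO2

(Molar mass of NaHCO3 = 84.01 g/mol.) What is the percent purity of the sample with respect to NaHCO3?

n(HCl) per titration = 0.04294 × 0.04313 = 1.852 × 10^-3 mol
n(NaHCO3) in each aliquot = 1.852 × 10^-3 mol (1:1 ratio)
n(NaHCO3) in the whole flask = 1.852 × 10^-3 × 200.0/50.00 = 7.408 × 10^-3 mol
mass of NaHCO3 = 7.408 × 10^-3 × 84.01 = 0.6223 g
% NaHCO3 = 0.6223 / 0.7801 × 100 = 79.78 %

79.78 %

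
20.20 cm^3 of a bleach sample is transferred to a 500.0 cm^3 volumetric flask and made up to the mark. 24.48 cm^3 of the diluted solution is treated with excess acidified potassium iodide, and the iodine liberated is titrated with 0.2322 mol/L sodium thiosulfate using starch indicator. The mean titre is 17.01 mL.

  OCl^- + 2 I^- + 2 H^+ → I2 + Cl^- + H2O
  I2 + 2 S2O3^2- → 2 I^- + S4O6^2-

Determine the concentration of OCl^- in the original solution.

1.997 mol/L

n(S2O3^2-) = 0.01701 × 0.2322 = 3.950 × 10^-3 mol
n(I2) = n(S2O3^2-)/2 = 1.975 × 10^-3 mol
n(OCl^-) in the aliquot = 1.975 × 10^-3 mol (1:1 ratio)
[OCl^-]_dilute = 1.975 × 10^-3 / 0.02448 = 0.08067 mol/L
[OCl^-]_original = 0.08067 × 500.0/20.20 = 1.997 mol/L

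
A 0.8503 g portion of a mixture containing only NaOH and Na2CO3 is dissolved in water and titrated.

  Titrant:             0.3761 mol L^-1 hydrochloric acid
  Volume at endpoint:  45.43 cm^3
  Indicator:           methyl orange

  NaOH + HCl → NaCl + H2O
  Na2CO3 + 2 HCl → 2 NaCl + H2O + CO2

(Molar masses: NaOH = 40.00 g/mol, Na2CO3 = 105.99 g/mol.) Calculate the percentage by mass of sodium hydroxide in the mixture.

n(HCl) = 0.04543 × 0.3761 = 0.01709 mol
Let x = n(NaOH), y = n(Na2CO3).
Titrant: 1x + 2y = 0.01709;  mass: 40.00x + 105.99y = 0.8503
Solving, x = 4.247 × 10^-3 mol, y = 6.420 × 10^-3 mol
mass of NaOH = 4.247 × 10^-3 × 40.00 = 0.1699 g
% NaOH = 0.1699 / 0.8503 × 100 = 19.98 %

19.98 %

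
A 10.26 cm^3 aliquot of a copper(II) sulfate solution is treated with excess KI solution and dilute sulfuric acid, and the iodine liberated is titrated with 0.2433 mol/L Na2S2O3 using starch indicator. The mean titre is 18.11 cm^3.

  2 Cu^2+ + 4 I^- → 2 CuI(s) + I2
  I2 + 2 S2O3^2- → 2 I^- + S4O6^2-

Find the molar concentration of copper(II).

n(S2O3^2-) = 0.01811 × 0.2433 = 4.406 × 10^-3 mol
n(I2) = n(S2O3^2-)/2 = 2.203 × 10^-3 mol
From the 2:1 ratio, n(Cu2+) in the aliquot = 2/1 × 2.203 × 10^-3 = 4.406 × 10^-3 mol
[Cu2+] = 4.406 × 10^-3 / 0.01026 = 0.4295 mol/L

0.4295 mol/L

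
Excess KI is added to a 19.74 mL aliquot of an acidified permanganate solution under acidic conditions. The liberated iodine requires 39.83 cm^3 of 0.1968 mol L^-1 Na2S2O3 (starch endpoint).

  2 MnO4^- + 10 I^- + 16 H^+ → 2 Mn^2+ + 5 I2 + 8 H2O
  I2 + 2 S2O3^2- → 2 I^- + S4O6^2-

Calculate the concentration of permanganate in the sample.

0.07942 mol/L

n(S2O3^2-) = 0.03983 × 0.1968 = 7.839 × 10^-3 mol
n(I2) = n(S2O3^2-)/2 = 3.919 × 10^-3 mol
From the 2:5 ratio, n(MnO4^-) in the aliquot = 2/5 × 3.919 × 10^-3 = 1.568 × 10^-3 mol
[MnO4^-] = 1.568 × 10^-3 / 0.01974 = 0.07942 mol/L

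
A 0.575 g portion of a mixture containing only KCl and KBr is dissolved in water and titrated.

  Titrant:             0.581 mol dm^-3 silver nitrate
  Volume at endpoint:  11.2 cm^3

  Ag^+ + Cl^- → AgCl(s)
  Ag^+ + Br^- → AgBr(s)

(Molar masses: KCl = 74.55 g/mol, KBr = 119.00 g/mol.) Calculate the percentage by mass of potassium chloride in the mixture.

n(AgNO3) = 0.0112 × 0.581 = 6.51 × 10^-3 mol
Let x = n(KCl), y = n(KBr).
Titrant: 1x + 1y = 6.51 × 10^-3;  mass: 74.55x + 119.00y = 0.575
Solving, x = 4.48 × 10^-3 mol, y = 2.02 × 10^-3 mol
mass of KCl = 4.48 × 10^-3 × 74.55 = 0.334 g
% KCl = 0.334 / 0.575 × 100 = 58.1 %

58.1 %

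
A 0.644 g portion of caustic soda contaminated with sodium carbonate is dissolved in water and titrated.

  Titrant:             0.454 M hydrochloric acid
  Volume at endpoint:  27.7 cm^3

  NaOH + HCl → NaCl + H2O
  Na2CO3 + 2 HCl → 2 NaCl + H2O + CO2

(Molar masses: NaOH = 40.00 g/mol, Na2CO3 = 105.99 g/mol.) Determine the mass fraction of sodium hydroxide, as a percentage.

n(HCl) = 0.0277 × 0.454 = 0.0126 mol
Let x = n(NaOH), y = n(Na2CO3).
Titrant: 1x + 2y = 0.0126;  mass: 40.00x + 105.99y = 0.644
Solving, x = 1.73 × 10^-3 mol, y = 5.42 × 10^-3 mol
mass of NaOH = 1.73 × 10^-3 × 40.00 = 0.0691 g
% NaOH = 0.0691 / 0.644 × 100 = 10.7 %

10.7 %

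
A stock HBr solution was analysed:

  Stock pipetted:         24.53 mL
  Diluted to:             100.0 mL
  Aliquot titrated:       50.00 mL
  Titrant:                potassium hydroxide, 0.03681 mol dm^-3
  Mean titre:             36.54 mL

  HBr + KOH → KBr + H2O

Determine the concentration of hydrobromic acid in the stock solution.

n(KOH) = 0.03654 × 0.03681 = 1.345 × 10^-3 mol
n(HBr) in the aliquot = 1.345 × 10^-3 mol (1:1 ratio)
[HBr]_dilute = 1.345 × 10^-3 / 0.05000 = 0.02690 mol/L
Dilution factor = 100.0 / 24.53 = 4.077
[HBr]_stock = 0.02690 × 4.077 = 0.1097 mol/L

0.1097 mol/L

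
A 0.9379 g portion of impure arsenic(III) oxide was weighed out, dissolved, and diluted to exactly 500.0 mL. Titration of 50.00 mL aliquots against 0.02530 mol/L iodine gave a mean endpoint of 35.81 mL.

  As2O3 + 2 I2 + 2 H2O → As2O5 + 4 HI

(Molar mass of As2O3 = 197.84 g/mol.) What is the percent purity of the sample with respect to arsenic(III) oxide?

n(I2) per titration = 0.03581 × 0.02530 = 9.060 × 10^-4 mol
From the 1:2 ratio, n(As2O3) in each aliquot = 1/2 × 9.060 × 10^-4 = 4.530 × 10^-4 mol
n(As2O3) in the whole flask = 4.530 × 10^-4 × 500.0/50.00 = 4.530 × 10^-3 mol
mass of As2O3 = 4.530 × 10^-3 × 197.84 = 0.8962 g
% As2O3 = 0.8962 / 0.9379 × 100 = 95.55 %

95.55 %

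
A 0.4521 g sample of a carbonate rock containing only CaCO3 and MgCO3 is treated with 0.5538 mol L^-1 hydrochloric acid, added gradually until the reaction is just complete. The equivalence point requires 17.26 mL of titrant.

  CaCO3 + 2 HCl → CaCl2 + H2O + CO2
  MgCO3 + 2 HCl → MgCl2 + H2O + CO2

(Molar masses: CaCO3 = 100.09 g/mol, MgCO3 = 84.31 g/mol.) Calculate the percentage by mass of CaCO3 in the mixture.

68.97 %

n(HCl) = 0.01726 × 0.5538 = 9.559 × 10^-3 mol
Let x = n(CaCO3), y = n(MgCO3).
Titrant: 2x + 2y = 9.559 × 10^-3;  mass: 100.09x + 84.31y = 0.4521
Solving, x = 3.115 × 10^-3 mol, y = 1.664 × 10^-3 mol
mass of CaCO3 = 3.115 × 10^-3 × 100.09 = 0.3118 g
% CaCO3 = 0.3118 / 0.4521 × 100 = 68.97 %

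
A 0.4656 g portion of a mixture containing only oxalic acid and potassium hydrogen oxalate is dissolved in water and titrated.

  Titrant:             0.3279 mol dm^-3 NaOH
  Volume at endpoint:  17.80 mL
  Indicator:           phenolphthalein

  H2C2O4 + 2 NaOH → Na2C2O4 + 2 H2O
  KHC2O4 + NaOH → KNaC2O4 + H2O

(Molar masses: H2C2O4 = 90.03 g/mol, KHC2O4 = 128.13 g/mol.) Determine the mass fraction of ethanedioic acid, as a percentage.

n(NaOH) = 0.01780 × 0.3279 = 5.837 × 10^-3 mol
Let x = n(H2C2O4), y = n(KHC2O4).
Titrant: 2x + 1y = 5.837 × 10^-3;  mass: 90.03x + 128.13y = 0.4656
Solving, x = 1.698 × 10^-3 mol, y = 2.441 × 10^-3 mol
mass of H2C2O4 = 1.698 × 10^-3 × 90.03 = 0.1529 g
% H2C2O4 = 0.1529 / 0.4656 × 100 = 32.83 %

32.83 %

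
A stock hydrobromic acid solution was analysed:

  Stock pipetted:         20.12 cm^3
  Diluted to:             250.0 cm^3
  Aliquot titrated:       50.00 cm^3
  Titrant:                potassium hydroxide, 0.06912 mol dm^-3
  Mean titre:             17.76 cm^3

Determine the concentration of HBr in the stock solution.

0.3051 mol/L

HBr + KOH → KBr + H2O
n(KOH) = 0.01776 × 0.06912 = 1.228 × 10^-3 mol
n(HBr) in the aliquot = 1.228 × 10^-3 mol (1:1 ratio)
[HBr]_dilute = 1.228 × 10^-3 / 0.05000 = 0.02455 mol/L
Dilution factor = 250.0 / 20.12 = 12.43
[HBr]_stock = 0.02455 × 12.43 = 0.3051 mol/L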